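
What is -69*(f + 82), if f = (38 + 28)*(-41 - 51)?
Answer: 413310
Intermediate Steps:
f = -6072 (f = 66*(-92) = -6072)
-69*(f + 82) = -69*(-6072 + 82) = -69*(-5990) = 413310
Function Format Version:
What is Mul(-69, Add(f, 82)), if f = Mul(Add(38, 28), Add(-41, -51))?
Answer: 413310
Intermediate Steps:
f = -6072 (f = Mul(66, -92) = -6072)
Mul(-69, Add(f, 82)) = Mul(-69, Add(-6072, 82)) = Mul(-69, -5990) = 413310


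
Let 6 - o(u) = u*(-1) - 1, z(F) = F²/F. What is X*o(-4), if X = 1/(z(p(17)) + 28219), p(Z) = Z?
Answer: 1/9412 ≈ 0.00010625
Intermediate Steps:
z(F) = F
o(u) = 7 + u (o(u) = 6 - (u*(-1) - 1) = 6 - (-u - 1) = 6 - (-1 - u) = 6 + (1 + u) = 7 + u)
X = 1/28236 (X = 1/(17 + 28219) = 1/28236 ≈ 3.5416e-5)
X*o(-4) = (7 - 4)/28236 = (1/28236)*3 = 1/9412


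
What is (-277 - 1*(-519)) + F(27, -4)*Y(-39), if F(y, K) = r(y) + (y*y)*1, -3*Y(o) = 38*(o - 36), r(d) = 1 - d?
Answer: 668092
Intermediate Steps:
Y(o) = 456 - 38*o/3 (Y(o) = -38*(o - 36)/3 = -38*(-36 + o)/3 = -(-1368 + 38*o)/3 = 456 - 38*o/3)
F(y, K) = 1 + y**2 - y (F(y, K) = (1 - y) + (y*y)*1 = (1 - y) + y**2*1 = (1 - y) + y**2 = 1 + y**2 - y)
(-277 - 1*(-519)) + F(27, -4)*Y(-39) = (-277 - 1*(-519)) + (1 + 27**2 - 1*27)*(456 - 38/3*(-39)) = (-277 + 519) + (1 + 729 - 27)*(456 + 494) = 242 + 703*950 = 242 + 667850 = 668092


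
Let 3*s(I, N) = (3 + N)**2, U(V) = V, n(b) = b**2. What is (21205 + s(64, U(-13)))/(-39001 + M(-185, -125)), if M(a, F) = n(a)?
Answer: -63715/14328 ≈ -4.4469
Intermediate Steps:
M(a, F) = a**2
s(I, N) = (3 + N)**2/3
(21205 + s(64, U(-13)))/(-39001 + M(-185, -125)) = (21205 + (3 - 13)**2/3)/(-39001 + (-185)**2) = (21205 + (1/3)*(-10)**2)/(-39001 + 34225) = (21205 + (1/3)*100)/(-4776) = (21205 + 100/3)*(-1/4776) = (63715/3)*(-1/4776) = -63715/14328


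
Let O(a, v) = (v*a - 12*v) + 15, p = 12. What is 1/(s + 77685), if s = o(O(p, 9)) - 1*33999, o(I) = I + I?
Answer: 1/43716 ≈ 2.2875e-5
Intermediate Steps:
O(a, v) = 15 - 12*v + a*v (O(a, v) = (a*v - 12*v) + 15 = (-12*v + a*v) + 15 = 15 - 12*v + a*v)
o(I) = 2*I
s = -33969 (s = 2*(15 - 12*9 + 12*9) - 1*33999 = 2*(15 - 108 + 108) - 33999 = 2*15 - 33999 = 30 - 33999 = -33969)
1/(s + 77685) = 1/(-33969 + 77685) = 1/43716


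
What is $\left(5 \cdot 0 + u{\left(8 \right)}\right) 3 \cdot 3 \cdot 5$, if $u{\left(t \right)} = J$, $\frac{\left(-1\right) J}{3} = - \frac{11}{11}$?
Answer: $135$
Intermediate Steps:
$J = 3$ ($J = - 3 \left(- \frac{11}{11}\right) = - 3 \left(\left(-11\right) \frac{1}{11}\right) = \left(-3\right) \left(-1\right) = 3$)
$u{\left(t \right)} = 3$
$\left(5 \cdot 0 + u{\left(8 \right)}\right) 3 \cdot 3 \cdot 5 = \left(5 \cdot 0 + 3\right) 3 \cdot 3 \cdot 5 = \left(0 + 3\right) 9 \cdot 5 = 3 \cdot 45 = 135$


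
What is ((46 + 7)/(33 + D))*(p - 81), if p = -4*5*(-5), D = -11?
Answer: 1007/22 ≈ 45.773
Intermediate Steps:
p = 100 (p = -20*(-5) = 100)
((46 + 7)/(33 + D))*(p - 81) = ((46 + 7)/(33 - 11))*(100 - 81) = (53/22)*19 = 1007/22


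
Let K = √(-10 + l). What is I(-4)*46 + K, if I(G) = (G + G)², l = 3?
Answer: 2944 + I*√7 ≈ 2944.0 + 2.6458*I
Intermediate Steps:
I(G) = 4*G² (I(G) = (2*G)² = 4*G²)
K = I*√7 (K = √(-10 + 3) = √(-7) = I*√7 ≈ 2.6458*I)
I(-4)*46 + K = (4*(-4)²)*46 + I*√7 = (4*16)*46 + I*√7 = 64*46 + I*√7 = 2944 + I*√7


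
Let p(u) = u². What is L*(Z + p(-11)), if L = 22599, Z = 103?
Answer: 5062176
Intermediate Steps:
L*(Z + p(-11)) = 22599*(103 + (-11)²) = 22599*(103 + 121) = 22599*224 = 5062176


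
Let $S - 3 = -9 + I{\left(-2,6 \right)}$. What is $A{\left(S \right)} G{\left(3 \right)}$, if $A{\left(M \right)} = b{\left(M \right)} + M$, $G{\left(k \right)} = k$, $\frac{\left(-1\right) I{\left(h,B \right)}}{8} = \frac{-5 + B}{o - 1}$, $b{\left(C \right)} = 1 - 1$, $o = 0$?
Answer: $6$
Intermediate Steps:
$b{\left(C \right)} = 0$
$I{\left(h,B \right)} = -40 + 8 B$ ($I{\left(h,B \right)} = - 8 \frac{-5 + B}{0 - 1} = - 8 \frac{-5 + B}{-1} = - 8 \left(-5 + B\right) \left(-1\right) = - 8 \left(5 - B\right) = -40 + 8 B$)
$S = 2$ ($S = 3 + \left(-9 + \left(-40 + 8 \cdot 6\right)\right) = 3 + \left(-9 + \left(-40 + 48\right)\right) = 3 + \left(-9 + 8\right) = 3 - 1 = 2$)
$A{\left(M \right)} = M$ ($A{\left(M \right)} = 0 + M = M$)
$A{\left(S \right)} G{\left(3 \right)} = 2 \cdot 3 = 6$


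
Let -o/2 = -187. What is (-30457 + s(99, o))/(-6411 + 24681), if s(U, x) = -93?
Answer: -3055/1827 ≈ -1.6721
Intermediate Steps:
o = 374 (o = -2*(-187) = 374)
(-30457 + s(99, o))/(-6411 + 24681) = (-30457 - 93)/(-6411 + 24681) = -30550/18270 = -30550*1/18270 = -3055/1827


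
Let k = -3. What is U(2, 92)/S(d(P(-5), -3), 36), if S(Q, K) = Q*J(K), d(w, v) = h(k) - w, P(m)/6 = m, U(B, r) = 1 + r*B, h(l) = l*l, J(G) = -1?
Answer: -185/39 ≈ -4.7436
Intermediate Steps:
h(l) = l**2
U(B, r) = 1 + B*r
P(m) = 6*m
d(w, v) = 9 - w (d(w, v) = (-3)**2 - w = 9 - w)
S(Q, K) = -Q (S(Q, K) = Q*(-1) = -Q)
U(2, 92)/S(d(P(-5), -3), 36) = (1 + 2*92)/((-(9 - 6*(-5)))) = (1 + 184)/((-(9 - 1*(-30)))) = 185/((-(9 + 30))) = 185/((-1*39)) = 185/(-39) = 185*(-1/39) = -185/39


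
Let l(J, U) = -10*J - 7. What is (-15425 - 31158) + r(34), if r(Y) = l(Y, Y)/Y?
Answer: -1584169/34 ≈ -46593.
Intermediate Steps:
l(J, U) = -7 - 10*J
r(Y) = (-7 - 10*Y)/Y
(-15425 - 31158) + r(34) = (-15425 - 31158) + (-10 - 7/34) = -46583 + (-10 - 7*1/34) = -46583 + (-10 - 7/34) = -46583 - 347/34 = -1584169/34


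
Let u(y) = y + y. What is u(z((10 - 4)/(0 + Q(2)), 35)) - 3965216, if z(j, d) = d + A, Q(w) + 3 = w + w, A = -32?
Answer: -3965210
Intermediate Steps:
Q(w) = -3 + 2*w (Q(w) = -3 + (w + w) = -3 + 2*w)
z(j, d) = -32 + d (z(j, d) = d - 32 = -32 + d)
u(y) = 2*y
u(z((10 - 4)/(0 + Q(2)), 35)) - 3965216 = 2*(-32 + 35) - 3965216 = 2*3 - 3965216 = 6 - 3965216 = -3965210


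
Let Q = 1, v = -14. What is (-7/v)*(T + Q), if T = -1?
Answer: 0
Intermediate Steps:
(-7/v)*(T + Q) = (-7/(-14))*(-1 + 1) = -7*(-1/14)*0 = (½)*0 = 0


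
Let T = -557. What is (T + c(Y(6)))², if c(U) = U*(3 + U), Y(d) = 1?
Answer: 305809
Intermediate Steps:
(T + c(Y(6)))² = (-557 + 1*(3 + 1))² = (-557 + 1*4)² = (-557 + 4)² = (-553)² = 305809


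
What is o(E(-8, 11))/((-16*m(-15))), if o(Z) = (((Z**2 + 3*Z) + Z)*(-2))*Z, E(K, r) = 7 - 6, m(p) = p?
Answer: -1/24 ≈ -0.041667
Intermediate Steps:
E(K, r) = 1
o(Z) = Z*(-8*Z - 2*Z**2) (o(Z) = ((Z**2 + 4*Z)*(-2))*Z = (-8*Z - 2*Z**2)*Z = Z*(-8*Z - 2*Z**2))
o(E(-8, 11))/((-16*m(-15))) = (2*1**2*(-4 - 1*1))/((-16*(-15))) = (2*1*(-4 - 1))/240 = (2*1*(-5))*(1/240) = -10*1/240 = -1/24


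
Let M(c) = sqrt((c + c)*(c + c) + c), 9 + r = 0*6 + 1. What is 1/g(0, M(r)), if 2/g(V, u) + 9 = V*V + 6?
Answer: -3/2 ≈ -1.5000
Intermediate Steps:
r = -8 (r = -9 + (0*6 + 1) = -9 + (0 + 1) = -9 + 1 = -8)
M(c) = sqrt(c + 4*c**2) (M(c) = sqrt((2*c)*(2*c) + c) = sqrt(4*c**2 + c) = sqrt(c + 4*c**2))
g(V, u) = 2/(-3 + V**2) (g(V, u) = 2/(-9 + (V*V + 6)) = 2/(-9 + (V**2 + 6)) = 2/(-9 + (6 + V**2)) = 2/(-3 + V**2))
1/g(0, M(r)) = 1/(2/(-3 + 0**2)) = 1/(2/(-3 + 0)) = 1/(2/(-3)) = 1/(2*(-1/3)) = 1/(-2/3) = -3/2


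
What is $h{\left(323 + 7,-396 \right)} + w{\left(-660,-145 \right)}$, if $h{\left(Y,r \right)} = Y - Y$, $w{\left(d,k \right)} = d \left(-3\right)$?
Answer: $1980$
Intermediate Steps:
$w{\left(d,k \right)} = - 3 d$
$h{\left(Y,r \right)} = 0$
$h{\left(323 + 7,-396 \right)} + w{\left(-660,-145 \right)} = 0 - -1980 = 0 + 1980 = 1980$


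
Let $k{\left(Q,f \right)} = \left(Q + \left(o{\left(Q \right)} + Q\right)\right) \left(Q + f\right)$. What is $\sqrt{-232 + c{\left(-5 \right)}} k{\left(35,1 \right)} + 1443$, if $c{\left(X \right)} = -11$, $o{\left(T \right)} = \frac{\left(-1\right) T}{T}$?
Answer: $1443 + 22356 i \sqrt{3} \approx 1443.0 + 38722.0 i$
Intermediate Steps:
$o{\left(T \right)} = -1$
$k{\left(Q,f \right)} = \left(-1 + 2 Q\right) \left(Q + f\right)$ ($k{\left(Q,f \right)} = \left(Q + \left(-1 + Q\right)\right) \left(Q + f\right) = \left(-1 + 2 Q\right) \left(Q + f\right)$)
$\sqrt{-232 + c{\left(-5 \right)}} k{\left(35,1 \right)} + 1443 = \sqrt{-232 - 11} \left(\left(-1\right) 35 - 1 + 2 \cdot 35^{2} + 2 \cdot 35 \cdot 1\right) + 1443 = \sqrt{-243} \left(-35 - 1 + 2 \cdot 1225 + 70\right) + 1443 = 9 i \sqrt{3} \left(-35 - 1 + 2450 + 70\right) + 1443 = 9 i \sqrt{3} \cdot 2484 + 1443 = 22356 i \sqrt{3} + 1443 = 1443 + 22356 i \sqrt{3}$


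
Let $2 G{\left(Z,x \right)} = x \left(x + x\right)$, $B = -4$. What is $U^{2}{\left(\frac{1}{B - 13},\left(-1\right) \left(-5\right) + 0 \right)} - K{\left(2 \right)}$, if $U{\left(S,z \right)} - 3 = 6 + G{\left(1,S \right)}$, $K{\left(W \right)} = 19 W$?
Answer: $\frac{3596606}{83521} \approx 43.062$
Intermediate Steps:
$G{\left(Z,x \right)} = x^{2}$ ($G{\left(Z,x \right)} = \frac{x \left(x + x\right)}{2} = \frac{x 2 x}{2} = \frac{2 x^{2}}{2} = x^{2}$)
$U{\left(S,z \right)} = 9 + S^{2}$ ($U{\left(S,z \right)} = 3 + \left(6 + S^{2}\right) = 9 + S^{2}$)
$U^{2}{\left(\frac{1}{B - 13},\left(-1\right) \left(-5\right) + 0 \right)} - K{\left(2 \right)} = \left(9 + \left(\frac{1}{-4 - 13}\right)^{2}\right)^{2} - 19 \cdot 2 = \left(9 + \left(\frac{1}{-17}\right)^{2}\right)^{2} - 38 = \left(9 + \left(- \frac{1}{17}\right)^{2}\right)^{2} - 38 = \left(9 + \frac{1}{289}\right)^{2} - 38 = \left(\frac{2602}{289}\right)^{2} - 38 = \frac{6770404}{83521} - 38 = \frac{3596606}{83521}$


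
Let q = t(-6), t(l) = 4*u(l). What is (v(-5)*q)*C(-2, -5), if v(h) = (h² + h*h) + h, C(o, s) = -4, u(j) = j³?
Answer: 155520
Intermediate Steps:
t(l) = 4*l³
q = -864 (q = 4*(-6)³ = 4*(-216) = -864)
v(h) = h + 2*h² (v(h) = (h² + h²) + h = 2*h² + h = h + 2*h²)
(v(-5)*q)*C(-2, -5) = (-5*(1 + 2*(-5))*(-864))*(-4) = (-5*(1 - 10)*(-864))*(-4) = (-5*(-9)*(-864))*(-4) = (45*(-864))*(-4) = -38880*(-4) = 155520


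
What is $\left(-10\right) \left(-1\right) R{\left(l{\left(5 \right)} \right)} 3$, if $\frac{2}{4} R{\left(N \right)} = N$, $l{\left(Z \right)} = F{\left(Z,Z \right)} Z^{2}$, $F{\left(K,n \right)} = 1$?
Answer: $1500$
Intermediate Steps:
$l{\left(Z \right)} = Z^{2}$ ($l{\left(Z \right)} = 1 Z^{2} = Z^{2}$)
$R{\left(N \right)} = 2 N$
$\left(-10\right) \left(-1\right) R{\left(l{\left(5 \right)} \right)} 3 = \left(-10\right) \left(-1\right) 2 \cdot 5^{2} \cdot 3 = 10 \cdot 2 \cdot 25 \cdot 3 = 10 \cdot 50 \cdot 3 = 500 \cdot 3 = 1500$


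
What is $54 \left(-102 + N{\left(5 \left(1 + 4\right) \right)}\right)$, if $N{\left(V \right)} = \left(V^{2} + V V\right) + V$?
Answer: $63342$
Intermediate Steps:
$N{\left(V \right)} = V + 2 V^{2}$ ($N{\left(V \right)} = \left(V^{2} + V^{2}\right) + V = 2 V^{2} + V = V + 2 V^{2}$)
$54 \left(-102 + N{\left(5 \left(1 + 4\right) \right)}\right) = 54 \left(-102 + 5 \left(1 + 4\right) \left(1 + 2 \cdot 5 \left(1 + 4\right)\right)\right) = 54 \left(-102 + 5 \cdot 5 \left(1 + 2 \cdot 5 \cdot 5\right)\right) = 54 \left(-102 + 25 \left(1 + 2 \cdot 25\right)\right) = 54 \left(-102 + 25 \left(1 + 50\right)\right) = 54 \left(-102 + 25 \cdot 51\right) = 54 \left(-102 + 1275\right) = 54 \cdot 1173 = 63342$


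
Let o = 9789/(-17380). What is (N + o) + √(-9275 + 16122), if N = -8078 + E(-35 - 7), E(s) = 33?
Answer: -139831889/17380 + √6847 ≈ -7962.8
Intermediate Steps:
o = -9789/17380 (o = 9789*(-1/17380) = -9789/17380 ≈ -0.56323)
N = -8045 (N = -8078 + 33 = -8045)
(N + o) + √(-9275 + 16122) = (-8045 - 9789/17380) + √(-9275 + 16122) = -139831889/17380 + √6847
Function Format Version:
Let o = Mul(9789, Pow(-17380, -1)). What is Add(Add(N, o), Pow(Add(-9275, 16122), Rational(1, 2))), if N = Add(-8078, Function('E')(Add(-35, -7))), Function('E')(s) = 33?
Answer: Add(Rational(-139831889, 17380), Pow(6847, Rational(1, 2))) ≈ -7962.8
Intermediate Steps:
o = Rational(-9789, 17380) (o = Mul(9789, Rational(-1, 17380)) = Rational(-9789, 17380) ≈ -0.56323)
N = -8045 (N = Add(-8078, 33) = -8045)
Add(Add(N, o), Pow(Add(-9275, 16122), Rational(1, 2))) = Add(Add(-8045, Rational(-9789, 17380)), Pow(Add(-9275, 16122), Rational(1, 2))) = Add(Rational(-139831889, 17380), Pow(6847, Rational(1, 2)))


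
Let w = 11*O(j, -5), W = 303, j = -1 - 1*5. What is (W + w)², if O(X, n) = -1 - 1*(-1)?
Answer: 91809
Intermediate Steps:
j = -6 (j = -1 - 5 = -6)
O(X, n) = 0 (O(X, n) = -1 + 1 = 0)
w = 0 (w = 11*0 = 0)
(W + w)² = (303 + 0)² = 303² = 91809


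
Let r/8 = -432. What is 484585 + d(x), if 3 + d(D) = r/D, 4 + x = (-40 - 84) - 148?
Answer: 11145674/23 ≈ 4.8459e+5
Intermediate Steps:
x = -276 (x = -4 + ((-40 - 84) - 148) = -4 + (-124 - 148) = -4 - 272 = -276)
r = -3456 (r = 8*(-432) = -3456)
d(D) = -3 - 3456/D
484585 + d(x) = 484585 + (-3 - 3456/(-276)) = 484585 + (-3 - 3456*(-1/276)) = 484585 + (-3 + 288/23) = 484585 + 219/23 = 11145674/23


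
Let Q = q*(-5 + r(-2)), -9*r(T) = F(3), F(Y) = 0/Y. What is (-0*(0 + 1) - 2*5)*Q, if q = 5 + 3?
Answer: 400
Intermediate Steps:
F(Y) = 0
r(T) = 0 (r(T) = -1/9*0 = 0)
q = 8
Q = -40 (Q = 8*(-5 + 0) = 8*(-5) = -40)
(-0*(0 + 1) - 2*5)*Q = (-0*(0 + 1) - 2*5)*(-40) = (-0 - 10)*(-40) = (-1*0 - 10)*(-40) = (0 - 10)*(-40) = -10*(-40) = 400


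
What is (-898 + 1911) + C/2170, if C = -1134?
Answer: 156934/155 ≈ 1012.5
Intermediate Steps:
(-898 + 1911) + C/2170 = (-898 + 1911) - 1134/2170 = 1013 - 1134*1/2170 = 1013 - 81/155 = 156934/155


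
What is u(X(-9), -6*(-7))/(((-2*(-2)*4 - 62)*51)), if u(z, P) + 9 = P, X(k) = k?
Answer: -11/782 ≈ -0.014067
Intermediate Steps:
u(z, P) = -9 + P
u(X(-9), -6*(-7))/(((-2*(-2)*4 - 62)*51)) = (-9 - 6*(-7))/(((-2*(-2)*4 - 62)*51)) = (-9 + 42)/(((4*4 - 62)*51)) = 33/(((16 - 62)*51)) = 33/((-46*51)) = 33/(-2346) = 33*(-1/2346) = -11/782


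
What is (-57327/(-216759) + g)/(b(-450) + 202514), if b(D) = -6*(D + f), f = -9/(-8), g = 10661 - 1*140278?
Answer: -37460791968/59307357737 ≈ -0.63164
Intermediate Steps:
g = -129617 (g = 10661 - 140278 = -129617)
f = 9/8 (f = -9*(-⅛) = 9/8 ≈ 1.1250)
b(D) = -27/4 - 6*D (b(D) = -6*(D + 9/8) = -6*(9/8 + D) = -27/4 - 6*D)
(-57327/(-216759) + g)/(b(-450) + 202514) = (-57327/(-216759) - 129617)/((-27/4 - 6*(-450)) + 202514) = (-57327*(-1/216759) - 129617)/((-27/4 + 2700) + 202514) = (19109/72253 - 129617)/(10773/4 + 202514) = -9365197992/(72253*820829/4) = -9365197992/72253*4/820829 = -37460791968/59307357737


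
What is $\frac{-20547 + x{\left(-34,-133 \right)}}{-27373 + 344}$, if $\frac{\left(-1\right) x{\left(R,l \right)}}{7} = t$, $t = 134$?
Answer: $\frac{21485}{27029} \approx 0.79489$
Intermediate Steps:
$x{\left(R,l \right)} = -938$ ($x{\left(R,l \right)} = \left(-7\right) 134 = -938$)
$\frac{-20547 + x{\left(-34,-133 \right)}}{-27373 + 344} = \frac{-20547 - 938}{-27373 + 344} = - \frac{21485}{-27029} = \left(-21485\right) \left(- \frac{1}{27029}\right) = \frac{21485}{27029}$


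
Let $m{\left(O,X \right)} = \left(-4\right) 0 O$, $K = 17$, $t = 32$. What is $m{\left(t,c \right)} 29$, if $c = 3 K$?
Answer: $0$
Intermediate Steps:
$c = 51$ ($c = 3 \cdot 17 = 51$)
$m{\left(O,X \right)} = 0$ ($m{\left(O,X \right)} = 0 O = 0$)
$m{\left(t,c \right)} 29 = 0 \cdot 29 = 0$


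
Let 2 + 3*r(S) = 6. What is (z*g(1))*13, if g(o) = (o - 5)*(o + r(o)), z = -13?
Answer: 4732/3 ≈ 1577.3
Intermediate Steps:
r(S) = 4/3 (r(S) = -2/3 + (1/3)*6 = -2/3 + 2 = 4/3)
g(o) = (-5 + o)*(4/3 + o) (g(o) = (o - 5)*(o + 4/3) = (-5 + o)*(4/3 + o))
(z*g(1))*13 = -13*(-20/3 + 1**2 - 11/3*1)*13 = -13*(-20/3 + 1 - 11/3)*13 = -13*(-28/3)*13 = (364/3)*13 = 4732/3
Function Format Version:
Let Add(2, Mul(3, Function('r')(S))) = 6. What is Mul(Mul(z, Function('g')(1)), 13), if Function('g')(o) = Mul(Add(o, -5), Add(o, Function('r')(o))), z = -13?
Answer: Rational(4732, 3) ≈ 1577.3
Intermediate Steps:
Function('r')(S) = Rational(4, 3) (Function('r')(S) = Add(Rational(-2, 3), Mul(Rational(1, 3), 6)) = Add(Rational(-2, 3), 2) = Rational(4, 3))
Function('g')(o) = Mul(Add(-5, o), Add(Rational(4, 3), o)) (Function('g')(o) = Mul(Add(o, -5), Add(o, Rational(4, 3))) = Mul(Add(-5, o), Add(Rational(4, 3), o)))
Mul(Mul(z, Function('g')(1)), 13) = Mul(Mul(-13, Add(Rational(-20, 3), Pow(1, 2), Mul(Rational(-11, 3), 1))), 13) = Mul(Mul(-13, Add(Rational(-20, 3), 1, Rational(-11, 3))), 13) = Mul(Mul(-13, Rational(-28, 3)), 13) = Mul(Rational(364, 3), 13) = Rational(4732, 3)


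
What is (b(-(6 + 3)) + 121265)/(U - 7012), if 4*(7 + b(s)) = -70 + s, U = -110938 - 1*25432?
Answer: -161651/191176 ≈ -0.84556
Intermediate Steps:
U = -136370 (U = -110938 - 25432 = -136370)
b(s) = -49/2 + s/4 (b(s) = -7 + (-70 + s)/4 = -7 + (-35/2 + s/4) = -49/2 + s/4)
(b(-(6 + 3)) + 121265)/(U - 7012) = ((-49/2 + (-(6 + 3))/4) + 121265)/(-136370 - 7012) = ((-49/2 + (-1*9)/4) + 121265)/(-143382) = ((-49/2 + (¼)*(-9)) + 121265)*(-1/143382) = ((-49/2 - 9/4) + 121265)*(-1/143382) = (-107/4 + 121265)*(-1/143382) = (484953/4)*(-1/143382) = -161651/191176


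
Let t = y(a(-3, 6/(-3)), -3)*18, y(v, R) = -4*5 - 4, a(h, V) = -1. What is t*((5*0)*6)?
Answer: 0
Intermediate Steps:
y(v, R) = -24 (y(v, R) = -20 - 4 = -24)
t = -432 (t = -24*18 = -432)
t*((5*0)*6) = -432*5*0*6 = -0*6 = -432*0 = 0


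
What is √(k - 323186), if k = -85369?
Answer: 3*I*√45395 ≈ 639.18*I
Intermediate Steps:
√(k - 323186) = √(-85369 - 323186) = √(-408555) = 3*I*√45395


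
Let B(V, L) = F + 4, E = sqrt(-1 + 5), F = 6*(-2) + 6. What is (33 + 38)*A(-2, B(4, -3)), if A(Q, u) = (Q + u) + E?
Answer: -142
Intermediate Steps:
F = -6 (F = -12 + 6 = -6)
E = 2 (E = sqrt(4) = 2)
B(V, L) = -2 (B(V, L) = -6 + 4 = -2)
A(Q, u) = 2 + Q + u (A(Q, u) = (Q + u) + 2 = 2 + Q + u)
(33 + 38)*A(-2, B(4, -3)) = (33 + 38)*(2 - 2 - 2) = 71*(-2) = -142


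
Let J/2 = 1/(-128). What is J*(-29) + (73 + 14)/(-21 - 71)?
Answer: -725/1472 ≈ -0.49253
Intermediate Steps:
J = -1/64 (J = 2/(-128) = 2*(-1/128) = -1/64 ≈ -0.015625)
J*(-29) + (73 + 14)/(-21 - 71) = -1/64*(-29) + (73 + 14)/(-21 - 71) = 29/64 + 87/(-92) = 29/64 + 87*(-1/92) = 29/64 - 87/92 = -725/1472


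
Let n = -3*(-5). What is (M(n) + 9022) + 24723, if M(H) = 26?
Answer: 33771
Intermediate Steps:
n = 15
(M(n) + 9022) + 24723 = (26 + 9022) + 24723 = 9048 + 24723 = 33771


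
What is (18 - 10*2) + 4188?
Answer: 4186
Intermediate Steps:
(18 - 10*2) + 4188 = (18 - 20) + 4188 = -2 + 4188 = 4186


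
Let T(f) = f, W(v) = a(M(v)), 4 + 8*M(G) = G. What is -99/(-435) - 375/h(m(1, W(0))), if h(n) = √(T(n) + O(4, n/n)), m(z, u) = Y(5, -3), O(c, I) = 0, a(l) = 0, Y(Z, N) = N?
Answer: 33/145 + 125*I*√3 ≈ 0.22759 + 216.51*I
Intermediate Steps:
M(G) = -½ + G/8
W(v) = 0
m(z, u) = -3
h(n) = √n (h(n) = √(n + 0) = √n)
-99/(-435) - 375/h(m(1, W(0))) = -99/(-435) - 375*(-I*√3/3) = -99*(-1/435) - 375*(-I*√3/3) = 33/145 - (-125)*I*√3 = 33/145 + 125*I*√3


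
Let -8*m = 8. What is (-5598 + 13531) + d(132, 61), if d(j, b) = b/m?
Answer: 7872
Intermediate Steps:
m = -1 (m = -⅛*8 = -1)
d(j, b) = -b (d(j, b) = b/(-1) = b*(-1) = -b)
(-5598 + 13531) + d(132, 61) = (-5598 + 13531) - 1*61 = 7933 - 61 = 7872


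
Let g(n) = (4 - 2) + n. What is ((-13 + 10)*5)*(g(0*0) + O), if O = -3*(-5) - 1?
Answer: -240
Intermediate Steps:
O = 14 (O = 15 - 1 = 14)
g(n) = 2 + n
((-13 + 10)*5)*(g(0*0) + O) = ((-13 + 10)*5)*((2 + 0*0) + 14) = (-3*5)*((2 + 0) + 14) = -15*(2 + 14) = -15*16 = -240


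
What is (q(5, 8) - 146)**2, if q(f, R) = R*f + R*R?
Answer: 1764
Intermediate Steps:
q(f, R) = R**2 + R*f (q(f, R) = R*f + R**2 = R**2 + R*f)
(q(5, 8) - 146)**2 = (8*(8 + 5) - 146)**2 = (8*13 - 146)**2 = (104 - 146)**2 = (-42)**2 = 1764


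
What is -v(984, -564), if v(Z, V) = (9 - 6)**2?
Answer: -9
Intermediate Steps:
v(Z, V) = 9 (v(Z, V) = 3**2 = 9)
-v(984, -564) = -1*9 = -9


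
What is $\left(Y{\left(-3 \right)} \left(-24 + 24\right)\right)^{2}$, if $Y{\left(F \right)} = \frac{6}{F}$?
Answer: $0$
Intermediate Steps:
$\left(Y{\left(-3 \right)} \left(-24 + 24\right)\right)^{2} = \left(\frac{6}{-3} \left(-24 + 24\right)\right)^{2} = \left(6 \left(- \frac{1}{3}\right) 0\right)^{2} = \left(\left(-2\right) 0\right)^{2} = 0^{2} = 0$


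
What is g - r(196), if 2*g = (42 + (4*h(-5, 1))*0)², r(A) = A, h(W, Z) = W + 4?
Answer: 686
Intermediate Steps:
h(W, Z) = 4 + W
g = 882 (g = (42 + (4*(4 - 5))*0)²/2 = (42 + (4*(-1))*0)²/2 = (42 - 4*0)²/2 = (42 + 0)²/2 = (½)*42² = (½)*1764 = 882)
g - r(196) = 882 - 1*196 = 882 - 196 = 686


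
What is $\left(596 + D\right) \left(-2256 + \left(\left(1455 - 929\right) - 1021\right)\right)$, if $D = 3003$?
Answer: $-9900849$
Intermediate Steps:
$\left(596 + D\right) \left(-2256 + \left(\left(1455 - 929\right) - 1021\right)\right) = \left(596 + 3003\right) \left(-2256 + \left(\left(1455 - 929\right) - 1021\right)\right) = 3599 \left(-2256 + \left(526 - 1021\right)\right) = 3599 \left(-2256 - 495\right) = 3599 \left(-2751\right) = -9900849$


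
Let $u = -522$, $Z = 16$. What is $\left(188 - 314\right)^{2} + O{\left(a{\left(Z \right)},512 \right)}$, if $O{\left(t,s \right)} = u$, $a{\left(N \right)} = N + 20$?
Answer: $15354$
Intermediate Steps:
$a{\left(N \right)} = 20 + N$
$O{\left(t,s \right)} = -522$
$\left(188 - 314\right)^{2} + O{\left(a{\left(Z \right)},512 \right)} = \left(188 - 314\right)^{2} - 522 = \left(-126\right)^{2} - 522 = 15876 - 522 = 15354$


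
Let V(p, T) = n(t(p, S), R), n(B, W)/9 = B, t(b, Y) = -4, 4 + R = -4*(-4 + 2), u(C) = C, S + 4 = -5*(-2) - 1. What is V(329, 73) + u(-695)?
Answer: -731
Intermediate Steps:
S = 5 (S = -4 + (-5*(-2) - 1) = -4 + (10 - 1) = -4 + 9 = 5)
R = 4 (R = -4 - 4*(-4 + 2) = -4 - 4*(-2) = -4 + 8 = 4)
n(B, W) = 9*B
V(p, T) = -36 (V(p, T) = 9*(-4) = -36)
V(329, 73) + u(-695) = -36 - 695 = -731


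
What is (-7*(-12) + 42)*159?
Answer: 20034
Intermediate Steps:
(-7*(-12) + 42)*159 = (84 + 42)*159 = 126*159 = 20034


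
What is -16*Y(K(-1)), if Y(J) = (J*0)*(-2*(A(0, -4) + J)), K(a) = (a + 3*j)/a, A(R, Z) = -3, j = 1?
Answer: 0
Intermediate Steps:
K(a) = (3 + a)/a (K(a) = (a + 3*1)/a = (a + 3)/a = (3 + a)/a)
Y(J) = 0 (Y(J) = (J*0)*(-2*(-3 + J)) = 0*(6 - 2*J) = 0)
-16*Y(K(-1)) = -16*0 = 0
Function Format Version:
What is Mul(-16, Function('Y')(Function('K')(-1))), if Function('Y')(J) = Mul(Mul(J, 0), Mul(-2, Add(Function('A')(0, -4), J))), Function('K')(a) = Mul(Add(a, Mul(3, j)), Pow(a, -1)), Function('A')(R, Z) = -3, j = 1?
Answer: 0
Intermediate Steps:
Function('K')(a) = Mul(Pow(a, -1), Add(3, a)) (Function('K')(a) = Mul(Add(a, Mul(3, 1)), Pow(a, -1)) = Mul(Add(a, 3), Pow(a, -1)) = Mul(Add(3, a), Pow(a, -1)) = Mul(Pow(a, -1), Add(3, a)))
Function('Y')(J) = 0 (Function('Y')(J) = Mul(Mul(J, 0), Mul(-2, Add(-3, J))) = Mul(0, Add(6, Mul(-2, J))) = 0)
Mul(-16, Function('Y')(Function('K')(-1))) = Mul(-16, 0) = 0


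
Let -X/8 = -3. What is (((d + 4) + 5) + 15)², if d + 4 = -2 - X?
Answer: 36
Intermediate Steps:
X = 24 (X = -8*(-3) = 24)
d = -30 (d = -4 + (-2 - 1*24) = -4 + (-2 - 24) = -4 - 26 = -30)
(((d + 4) + 5) + 15)² = (((-30 + 4) + 5) + 15)² = ((-26 + 5) + 15)² = (-21 + 15)² = (-6)² = 36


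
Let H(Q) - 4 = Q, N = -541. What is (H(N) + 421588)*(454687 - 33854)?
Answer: 177192155483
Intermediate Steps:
H(Q) = 4 + Q
(H(N) + 421588)*(454687 - 33854) = ((4 - 541) + 421588)*(454687 - 33854) = (-537 + 421588)*420833 = 421051*420833 = 177192155483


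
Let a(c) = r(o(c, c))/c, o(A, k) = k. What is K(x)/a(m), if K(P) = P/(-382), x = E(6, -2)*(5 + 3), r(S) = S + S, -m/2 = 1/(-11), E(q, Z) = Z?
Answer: 4/191 ≈ 0.020942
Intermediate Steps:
m = 2/11 (m = -2/(-11) = -2*(-1/11) = 2/11 ≈ 0.18182)
r(S) = 2*S
a(c) = 2 (a(c) = (2*c)/c = 2)
x = -16 (x = -2*(5 + 3) = -2*8 = -16)
K(P) = -P/382 (K(P) = P*(-1/382) = -P/382)
K(x)/a(m) = -1/382*(-16)/2 = (8/191)*(½) = 4/191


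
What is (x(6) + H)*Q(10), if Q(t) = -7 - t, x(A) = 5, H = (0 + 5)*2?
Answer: -255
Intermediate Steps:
H = 10 (H = 5*2 = 10)
(x(6) + H)*Q(10) = (5 + 10)*(-7 - 1*10) = 15*(-7 - 10) = 15*(-17) = -255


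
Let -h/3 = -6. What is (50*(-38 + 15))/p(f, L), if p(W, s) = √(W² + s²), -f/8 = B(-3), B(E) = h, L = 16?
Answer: -575*√82/656 ≈ -7.9373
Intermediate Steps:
h = 18 (h = -3*(-6) = 18)
B(E) = 18
f = -144 (f = -8*18 = -144)
(50*(-38 + 15))/p(f, L) = (50*(-38 + 15))/(√((-144)² + 16²)) = (50*(-23))/(√(20736 + 256)) = -1150*√82/1312 = -575*√82/656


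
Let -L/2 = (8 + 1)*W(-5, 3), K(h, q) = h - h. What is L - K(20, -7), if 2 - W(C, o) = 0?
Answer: -36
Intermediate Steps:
K(h, q) = 0
W(C, o) = 2 (W(C, o) = 2 - 1*0 = 2 + 0 = 2)
L = -36 (L = -2*(8 + 1)*2 = -18*2 = -2*18 = -36)
L - K(20, -7) = -36 - 1*0 = -36 + 0 = -36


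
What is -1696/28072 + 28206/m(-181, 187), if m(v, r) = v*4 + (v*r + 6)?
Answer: -106302634/121288585 ≈ -0.87644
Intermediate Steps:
m(v, r) = 6 + 4*v + r*v (m(v, r) = 4*v + (r*v + 6) = 4*v + (6 + r*v) = 6 + 4*v + r*v)
-1696/28072 + 28206/m(-181, 187) = -1696/28072 + 28206/(6 + 4*(-181) + 187*(-181)) = -1696*1/28072 + 28206/(6 - 724 - 33847) = -212/3509 + 28206/(-34565) = -212/3509 + 28206*(-1/34565) = -212/3509 - 28206/34565 = -106302634/121288585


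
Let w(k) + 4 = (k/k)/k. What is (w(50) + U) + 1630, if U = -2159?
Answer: -26649/50 ≈ -532.98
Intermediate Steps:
w(k) = -4 + 1/k (w(k) = -4 + (k/k)/k = -4 + 1/k)
(w(50) + U) + 1630 = ((-4 + 1/50) - 2159) + 1630 = (-199/50 - 2159) + 1630 = -108149/50 + 1630 = -26649/50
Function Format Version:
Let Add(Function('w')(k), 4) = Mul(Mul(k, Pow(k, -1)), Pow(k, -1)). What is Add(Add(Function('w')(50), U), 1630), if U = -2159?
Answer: Rational(-26649, 50) ≈ -532.98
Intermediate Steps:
Function('w')(k) = Add(-4, Pow(k, -1)) (Function('w')(k) = Add(-4, Mul(Mul(k, Pow(k, -1)), Pow(k, -1))) = Add(-4, Mul(1, Pow(k, -1))) = Add(-4, Pow(k, -1)))
Add(Add(Function('w')(50), U), 1630) = Add(Add(Add(-4, Pow(50, -1)), -2159), 1630) = Add(Add(Add(-4, Rational(1, 50)), -2159), 1630) = Add(Add(Rational(-199, 50), -2159), 1630) = Add(Rational(-108149, 50), 1630) = Rational(-26649, 50)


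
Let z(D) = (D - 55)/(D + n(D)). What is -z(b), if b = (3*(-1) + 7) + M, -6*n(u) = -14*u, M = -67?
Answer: -59/105 ≈ -0.56190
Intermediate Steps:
n(u) = 7*u/3 (n(u) = -(-7)*u/3 = 7*u/3)
b = -63 (b = (3*(-1) + 7) - 67 = (-3 + 7) - 67 = 4 - 67 = -63)
z(D) = 3*(-55 + D)/(10*D) (z(D) = (D - 55)/(D + 7*D/3) = (-55 + D)/((10*D/3)) = (-55 + D)*(3/(10*D)) = 3*(-55 + D)/(10*D))
-z(b) = -3*(-55 - 63)/(10*(-63)) = -3*(-1)*(-118)/(10*63) = -1*59/105 = -59/105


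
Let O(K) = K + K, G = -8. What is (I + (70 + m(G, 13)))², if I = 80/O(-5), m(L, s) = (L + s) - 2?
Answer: 4225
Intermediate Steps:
O(K) = 2*K
m(L, s) = -2 + L + s
I = -8 (I = 80/((2*(-5))) = 80/(-10) = 80*(-⅒) = -8)
(I + (70 + m(G, 13)))² = (-8 + (70 + (-2 - 8 + 13)))² = (-8 + (70 + 3))² = (-8 + 73)² = 65² = 4225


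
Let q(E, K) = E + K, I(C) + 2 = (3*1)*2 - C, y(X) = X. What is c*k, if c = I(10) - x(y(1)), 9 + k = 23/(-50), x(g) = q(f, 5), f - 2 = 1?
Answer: 3311/25 ≈ 132.44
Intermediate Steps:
I(C) = 4 - C (I(C) = -2 + ((3*1)*2 - C) = -2 + (3*2 - C) = -2 + (6 - C) = 4 - C)
f = 3 (f = 2 + 1 = 3)
x(g) = 8 (x(g) = 3 + 5 = 8)
k = -473/50 (k = -9 + 23/(-50) = -9 + 23*(-1/50) = -9 - 23/50 = -473/50 ≈ -9.4600)
c = -14 (c = (4 - 1*10) - 1*8 = (4 - 10) - 8 = -6 - 8 = -14)
c*k = -14*(-473/50) = 3311/25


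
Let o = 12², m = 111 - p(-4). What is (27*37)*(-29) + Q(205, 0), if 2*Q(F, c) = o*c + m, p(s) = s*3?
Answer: -57819/2 ≈ -28910.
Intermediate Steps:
p(s) = 3*s
m = 123 (m = 111 - 3*(-4) = 111 - 1*(-12) = 111 + 12 = 123)
o = 144
Q(F, c) = 123/2 + 72*c (Q(F, c) = (144*c + 123)/2 = (123 + 144*c)/2 = 123/2 + 72*c)
(27*37)*(-29) + Q(205, 0) = (27*37)*(-29) + (123/2 + 72*0) = 999*(-29) + (123/2 + 0) = -28971 + 123/2 = -57819/2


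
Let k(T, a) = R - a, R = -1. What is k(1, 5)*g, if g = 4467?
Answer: -26802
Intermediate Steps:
k(T, a) = -1 - a
k(1, 5)*g = (-1 - 1*5)*4467 = (-1 - 5)*4467 = -6*4467 = -26802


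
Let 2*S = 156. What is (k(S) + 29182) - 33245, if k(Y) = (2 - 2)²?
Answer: -4063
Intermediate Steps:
S = 78 (S = (½)*156 = 78)
k(Y) = 0 (k(Y) = 0² = 0)
(k(S) + 29182) - 33245 = (0 + 29182) - 33245 = 29182 - 33245 = -4063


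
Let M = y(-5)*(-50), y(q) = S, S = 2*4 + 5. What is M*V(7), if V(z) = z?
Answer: -4550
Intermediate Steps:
S = 13 (S = 8 + 5 = 13)
y(q) = 13
M = -650 (M = 13*(-50) = -650)
M*V(7) = -650*7 = -4550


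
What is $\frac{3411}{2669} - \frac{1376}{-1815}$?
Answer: $\frac{9863509}{4844235} \approx 2.0361$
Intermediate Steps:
$\frac{3411}{2669} - \frac{1376}{-1815} = 3411 \cdot \frac{1}{2669} - - \frac{1376}{1815} = \frac{3411}{2669} + \frac{1376}{1815} = \frac{9863509}{4844235}$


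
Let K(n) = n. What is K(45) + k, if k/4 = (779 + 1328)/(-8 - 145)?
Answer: -1543/153 ≈ -10.085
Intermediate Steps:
k = -8428/153 (k = 4*((779 + 1328)/(-8 - 145)) = 4*(2107/(-153)) = 4*(2107*(-1/153)) = 4*(-2107/153) = -8428/153 ≈ -55.085)
K(45) + k = 45 - 8428/153 = -1543/153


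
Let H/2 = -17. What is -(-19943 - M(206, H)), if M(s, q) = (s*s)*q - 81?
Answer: -1422962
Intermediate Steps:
H = -34 (H = 2*(-17) = -34)
M(s, q) = -81 + q*s**2 (M(s, q) = s**2*q - 81 = q*s**2 - 81 = -81 + q*s**2)
-(-19943 - M(206, H)) = -(-19943 - (-81 - 34*206**2)) = -(-19943 - (-81 - 34*42436)) = -(-19943 - (-81 - 1442824)) = -(-19943 - 1*(-1442905)) = -(-19943 + 1442905) = -1*1422962 = -1422962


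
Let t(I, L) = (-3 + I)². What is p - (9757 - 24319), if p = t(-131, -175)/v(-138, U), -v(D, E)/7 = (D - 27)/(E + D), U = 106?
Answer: 16244518/1155 ≈ 14065.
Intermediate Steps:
v(D, E) = -7*(-27 + D)/(D + E) (v(D, E) = -7*(D - 27)/(E + D) = -7*(-27 + D)/(D + E))
p = -574592/1155 (p = (-3 - 131)²/((7*(27 - 1*(-138))/(-138 + 106))) = (-134)²/((7*(27 + 138)/(-32))) = 17956/((7*(-1/32)*165)) = 17956/(-1155/32) = 17956*(-32/1155) = -574592/1155 ≈ -497.48)
p - (9757 - 24319) = -574592/1155 - (9757 - 24319) = -574592/1155 - 1*(-14562) = -574592/1155 + 14562 = 16244518/1155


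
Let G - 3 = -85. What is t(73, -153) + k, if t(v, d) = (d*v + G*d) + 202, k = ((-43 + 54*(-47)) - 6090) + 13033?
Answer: 5941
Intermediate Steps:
G = -82 (G = 3 - 85 = -82)
k = 4362 (k = ((-43 - 2538) - 6090) + 13033 = (-2581 - 6090) + 13033 = -8671 + 13033 = 4362)
t(v, d) = 202 - 82*d + d*v (t(v, d) = (d*v - 82*d) + 202 = (-82*d + d*v) + 202 = 202 - 82*d + d*v)
t(73, -153) + k = (202 - 82*(-153) - 153*73) + 4362 = (202 + 12546 - 11169) + 4362 = 1579 + 4362 = 5941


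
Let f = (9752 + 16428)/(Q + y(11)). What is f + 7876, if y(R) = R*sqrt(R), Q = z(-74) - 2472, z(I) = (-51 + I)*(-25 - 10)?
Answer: 16860422/2137 - 170*sqrt(11)/2137 ≈ 7889.5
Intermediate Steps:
z(I) = 1785 - 35*I (z(I) = (-51 + I)*(-35) = 1785 - 35*I)
Q = 1903 (Q = (1785 - 35*(-74)) - 2472 = (1785 + 2590) - 2472 = 4375 - 2472 = 1903)
y(R) = R**(3/2)
f = 26180/(1903 + 11*sqrt(11)) (f = (9752 + 16428)/(1903 + 11**(3/2)) = 26180/(1903 + 11*sqrt(11)) ≈ 13.498)
f + 7876 = (29410/2137 - 170*sqrt(11)/2137) + 7876 = 16860422/2137 - 170*sqrt(11)/2137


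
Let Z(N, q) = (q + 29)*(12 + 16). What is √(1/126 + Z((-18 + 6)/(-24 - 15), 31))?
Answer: √2963534/42 ≈ 40.988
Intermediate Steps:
Z(N, q) = 812 + 28*q (Z(N, q) = (29 + q)*28 = 812 + 28*q)
√(1/126 + Z((-18 + 6)/(-24 - 15), 31)) = √(1/126 + (812 + 28*31)) = √(1/126 + (812 + 868)) = √(1/126 + 1680) = √(211681/126) = √2963534/42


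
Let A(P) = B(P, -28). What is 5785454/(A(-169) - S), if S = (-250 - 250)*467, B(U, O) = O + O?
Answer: 2892727/116722 ≈ 24.783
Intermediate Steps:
B(U, O) = 2*O
A(P) = -56 (A(P) = 2*(-28) = -56)
S = -233500 (S = -500*467 = -233500)
5785454/(A(-169) - S) = 5785454/(-56 - 1*(-233500)) = 5785454/(-56 + 233500) = 5785454/233444 = 5785454*(1/233444) = 2892727/116722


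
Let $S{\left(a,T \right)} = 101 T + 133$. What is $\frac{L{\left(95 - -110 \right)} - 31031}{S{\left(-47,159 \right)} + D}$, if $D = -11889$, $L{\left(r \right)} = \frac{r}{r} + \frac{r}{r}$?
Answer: $- \frac{31029}{4303} \approx -7.211$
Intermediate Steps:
$S{\left(a,T \right)} = 133 + 101 T$
$L{\left(r \right)} = 2$ ($L{\left(r \right)} = 1 + 1 = 2$)
$\frac{L{\left(95 - -110 \right)} - 31031}{S{\left(-47,159 \right)} + D} = \frac{2 - 31031}{\left(133 + 101 \cdot 159\right) - 11889} = - \frac{31029}{\left(133 + 16059\right) - 11889} = - \frac{31029}{16192 - 11889} = - \frac{31029}{4303}$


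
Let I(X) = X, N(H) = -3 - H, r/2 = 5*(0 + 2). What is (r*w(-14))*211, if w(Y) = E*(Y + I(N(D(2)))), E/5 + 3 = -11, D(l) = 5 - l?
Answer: 5908000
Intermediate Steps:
r = 20 (r = 2*(5*(0 + 2)) = 2*(5*2) = 2*10 = 20)
E = -70 (E = -15 + 5*(-11) = -15 - 55 = -70)
w(Y) = 420 - 70*Y (w(Y) = -70*(Y + (-3 - (5 - 1*2))) = -70*(Y + (-3 - (5 - 2))) = -70*(Y + (-3 - 1*3)) = -70*(Y + (-3 - 3)) = -70*(Y - 6) = -70*(-6 + Y) = 420 - 70*Y)
(r*w(-14))*211 = (20*(420 - 70*(-14)))*211 = (20*(420 + 980))*211 = (20*1400)*211 = 28000*211 = 5908000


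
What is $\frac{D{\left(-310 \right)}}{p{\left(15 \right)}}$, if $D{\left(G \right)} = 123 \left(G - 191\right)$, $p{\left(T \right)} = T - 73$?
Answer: $\frac{61623}{58} \approx 1062.5$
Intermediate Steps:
$p{\left(T \right)} = -73 + T$
$D{\left(G \right)} = -23493 + 123 G$ ($D{\left(G \right)} = 123 \left(-191 + G\right) = -23493 + 123 G$)
$\frac{D{\left(-310 \right)}}{p{\left(15 \right)}} = \frac{-23493 + 123 \left(-310\right)}{-73 + 15} = \frac{-23493 - 38130}{-58} = \left(-61623\right) \left(- \frac{1}{58}\right) = \frac{61623}{58}$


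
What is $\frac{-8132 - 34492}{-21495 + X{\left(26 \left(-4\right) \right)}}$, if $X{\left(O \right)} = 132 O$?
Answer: $\frac{14208}{11741} \approx 1.2101$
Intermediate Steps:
$\frac{-8132 - 34492}{-21495 + X{\left(26 \left(-4\right) \right)}} = \frac{-8132 - 34492}{-21495 + 132 \cdot 26 \left(-4\right)} = - \frac{42624}{-21495 + 132 \left(-104\right)} = - \frac{42624}{-21495 - 13728} = - \frac{42624}{-35223} = \left(-42624\right) \left(- \frac{1}{35223}\right) = \frac{14208}{11741}$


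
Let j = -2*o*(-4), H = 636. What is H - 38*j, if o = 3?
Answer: -276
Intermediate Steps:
j = 24 (j = -2*3*(-4) = -6*(-4) = 24)
H - 38*j = 636 - 38*24 = 636 - 1*912 = 636 - 912 = -276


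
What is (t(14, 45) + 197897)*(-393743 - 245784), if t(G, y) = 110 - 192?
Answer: -126508033505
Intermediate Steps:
t(G, y) = -82
(t(14, 45) + 197897)*(-393743 - 245784) = (-82 + 197897)*(-393743 - 245784) = 197815*(-639527) = -126508033505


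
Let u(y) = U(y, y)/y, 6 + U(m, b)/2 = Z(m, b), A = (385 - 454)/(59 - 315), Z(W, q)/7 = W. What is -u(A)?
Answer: 702/23 ≈ 30.522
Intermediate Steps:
Z(W, q) = 7*W
A = 69/256 (A = -69/(-256) = -69*(-1/256) = 69/256 ≈ 0.26953)
U(m, b) = -12 + 14*m (U(m, b) = -12 + 2*(7*m) = -12 + 14*m)
u(y) = (-12 + 14*y)/y
-u(A) = -(14 - 12/69/256) = -(14 - 12*256/69) = -(14 - 1024/23) = -1*(-702/23) = 702/23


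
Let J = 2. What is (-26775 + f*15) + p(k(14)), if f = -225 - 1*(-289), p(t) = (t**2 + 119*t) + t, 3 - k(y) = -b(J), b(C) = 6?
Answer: -24654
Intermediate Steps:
k(y) = 9 (k(y) = 3 - (-1)*6 = 3 - 1*(-6) = 3 + 6 = 9)
p(t) = t**2 + 120*t
f = 64 (f = -225 + 289 = 64)
(-26775 + f*15) + p(k(14)) = (-26775 + 64*15) + 9*(120 + 9) = (-26775 + 960) + 9*129 = -25815 + 1161 = -24654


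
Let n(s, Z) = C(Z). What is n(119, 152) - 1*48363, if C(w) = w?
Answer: -48211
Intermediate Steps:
n(s, Z) = Z
n(119, 152) - 1*48363 = 152 - 1*48363 = 152 - 48363 = -48211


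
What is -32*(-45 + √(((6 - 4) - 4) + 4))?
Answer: 1440 - 32*√2 ≈ 1394.7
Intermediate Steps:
-32*(-45 + √(((6 - 4) - 4) + 4)) = -32*(-45 + √((2 - 4) + 4)) = -32*(-45 + √(-2 + 4)) = -32*(-45 + √2) = 1440 - 32*√2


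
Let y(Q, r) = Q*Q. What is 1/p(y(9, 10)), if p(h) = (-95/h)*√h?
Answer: -9/95 ≈ -0.094737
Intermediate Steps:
y(Q, r) = Q²
p(h) = -95/√h
1/p(y(9, 10)) = 1/(-95/√(9²)) = 1/(-95/√81) = 1/(-95*⅑) = 1/(-95/9) = -9/95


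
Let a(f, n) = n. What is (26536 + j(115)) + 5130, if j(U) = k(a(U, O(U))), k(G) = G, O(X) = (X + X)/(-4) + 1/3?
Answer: 189653/6 ≈ 31609.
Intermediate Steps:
O(X) = 1/3 - X/2 (O(X) = (2*X)*(-1/4) + 1*(1/3) = -X/2 + 1/3 = 1/3 - X/2)
j(U) = 1/3 - U/2
(26536 + j(115)) + 5130 = (26536 + (1/3 - 1/2*115)) + 5130 = (26536 + (1/3 - 115/2)) + 5130 = (26536 - 343/6) + 5130 = 158873/6 + 5130 = 189653/6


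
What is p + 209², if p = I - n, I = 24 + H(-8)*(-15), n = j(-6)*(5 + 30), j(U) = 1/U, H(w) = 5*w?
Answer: 265865/6 ≈ 44311.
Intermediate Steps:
n = -35/6 (n = (5 + 30)/(-6) = -⅙*35 = -35/6 ≈ -5.8333)
I = 624 (I = 24 + (5*(-8))*(-15) = 24 - 40*(-15) = 24 + 600 = 624)
p = 3779/6 (p = 624 - 1*(-35/6) = 624 + 35/6 = 3779/6 ≈ 629.83)
p + 209² = 3779/6 + 209² = 3779/6 + 43681 = 265865/6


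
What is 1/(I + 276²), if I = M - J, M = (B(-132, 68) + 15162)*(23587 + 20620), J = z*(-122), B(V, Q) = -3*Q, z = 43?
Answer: 1/661329728 ≈ 1.5121e-9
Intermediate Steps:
J = -5246 (J = 43*(-122) = -5246)
M = 661248306 (M = (-3*68 + 15162)*(23587 + 20620) = (-204 + 15162)*44207 = 14958*44207 = 661248306)
I = 661253552 (I = 661248306 - 1*(-5246) = 661248306 + 5246 = 661253552)
1/(I + 276²) = 1/(661253552 + 276²) = 1/(661253552 + 76176) = 1/661329728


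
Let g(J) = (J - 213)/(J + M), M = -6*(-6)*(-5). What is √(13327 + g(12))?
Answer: 3*√1161034/28 ≈ 115.45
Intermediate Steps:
M = -180 (M = 36*(-5) = -180)
g(J) = (-213 + J)/(-180 + J) (g(J) = (J - 213)/(J - 180) = (-213 + J)/(-180 + J))
√(13327 + g(12)) = √(13327 + (-213 + 12)/(-180 + 12)) = √(13327 - 201/(-168)) = √(13327 - 1/168*(-201)) = √(13327 + 67/56) = √(746379/56) = 3*√1161034/28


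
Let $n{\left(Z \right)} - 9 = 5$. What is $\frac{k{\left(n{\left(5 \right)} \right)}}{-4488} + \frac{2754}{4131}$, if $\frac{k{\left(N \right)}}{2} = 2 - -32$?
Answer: $\frac{43}{66} \approx 0.65152$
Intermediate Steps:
$n{\left(Z \right)} = 14$ ($n{\left(Z \right)} = 9 + 5 = 14$)
$k{\left(N \right)} = 68$ ($k{\left(N \right)} = 2 \left(2 - -32\right) = 2 \left(2 + 32\right) = 2 \cdot 34 = 68$)
$\frac{k{\left(n{\left(5 \right)} \right)}}{-4488} + \frac{2754}{4131} = \frac{68}{-4488} + \frac{2754}{4131} = 68 \left(- \frac{1}{4488}\right) + 2754 \cdot \frac{1}{4131} = - \frac{1}{66} + \frac{2}{3} = \frac{43}{66}$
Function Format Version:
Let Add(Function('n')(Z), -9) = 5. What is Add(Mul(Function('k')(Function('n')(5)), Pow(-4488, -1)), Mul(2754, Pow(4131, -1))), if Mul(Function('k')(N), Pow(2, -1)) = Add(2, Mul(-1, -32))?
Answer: Rational(43, 66) ≈ 0.65152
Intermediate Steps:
Function('n')(Z) = 14 (Function('n')(Z) = Add(9, 5) = 14)
Function('k')(N) = 68 (Function('k')(N) = Mul(2, Add(2, Mul(-1, -32))) = Mul(2, Add(2, 32)) = Mul(2, 34) = 68)
Add(Mul(Function('k')(Function('n')(5)), Pow(-4488, -1)), Mul(2754, Pow(4131, -1))) = Add(Mul(68, Pow(-4488, -1)), Mul(2754, Pow(4131, -1))) = Add(Mul(68, Rational(-1, 4488)), Mul(2754, Rational(1, 4131))) = Add(Rational(-1, 66), Rational(2, 3)) = Rational(43, 66)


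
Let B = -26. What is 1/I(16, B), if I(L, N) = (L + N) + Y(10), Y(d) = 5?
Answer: -⅕ ≈ -0.20000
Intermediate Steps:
I(L, N) = 5 + L + N (I(L, N) = (L + N) + 5 = 5 + L + N)
1/I(16, B) = 1/(5 + 16 - 26) = 1/(-5) = -⅕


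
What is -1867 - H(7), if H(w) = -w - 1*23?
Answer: -1837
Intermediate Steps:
H(w) = -23 - w (H(w) = -w - 23 = -23 - w)
-1867 - H(7) = -1867 - (-23 - 1*7) = -1867 - (-23 - 7) = -1867 - 1*(-30) = -1867 + 30 = -1837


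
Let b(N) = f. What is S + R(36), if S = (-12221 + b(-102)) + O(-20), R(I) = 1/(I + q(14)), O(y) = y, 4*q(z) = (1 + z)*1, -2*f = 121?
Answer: -3911869/318 ≈ -12301.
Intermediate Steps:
f = -121/2 (f = -1/2*121 = -121/2 ≈ -60.500)
b(N) = -121/2
q(z) = 1/4 + z/4 (q(z) = ((1 + z)*1)/4 = (1 + z)/4 = 1/4 + z/4)
R(I) = 1/(15/4 + I) (R(I) = 1/(I + (1/4 + (1/4)*14)) = 1/(I + (1/4 + 7/2)) = 1/(I + 15/4) = 1/(15/4 + I))
S = -24603/2 (S = (-12221 - 121/2) - 20 = -24563/2 - 20 = -24603/2 ≈ -12302.)
S + R(36) = -24603/2 + 4/(15 + 4*36) = -24603/2 + 4/(15 + 144) = -24603/2 + 4/159 = -3911869/318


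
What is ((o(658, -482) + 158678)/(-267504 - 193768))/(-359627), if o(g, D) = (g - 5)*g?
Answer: 73544/20735733193 ≈ 3.5467e-6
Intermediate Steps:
o(g, D) = g*(-5 + g) (o(g, D) = (-5 + g)*g = g*(-5 + g))
((o(658, -482) + 158678)/(-267504 - 193768))/(-359627) = ((658*(-5 + 658) + 158678)/(-267504 - 193768))/(-359627) = ((658*653 + 158678)/(-461272))*(-1/359627) = ((429674 + 158678)*(-1/461272))*(-1/359627) = (588352*(-1/461272))*(-1/359627) = -73544/57659*(-1/359627) = 73544/20735733193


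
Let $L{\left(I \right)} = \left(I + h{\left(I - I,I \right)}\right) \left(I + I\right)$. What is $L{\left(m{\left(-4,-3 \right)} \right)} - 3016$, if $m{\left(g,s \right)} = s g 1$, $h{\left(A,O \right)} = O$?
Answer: $-2440$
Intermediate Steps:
$m{\left(g,s \right)} = g s$ ($m{\left(g,s \right)} = g s 1 = g s$)
$L{\left(I \right)} = 4 I^{2}$ ($L{\left(I \right)} = \left(I + I\right) \left(I + I\right) = 2 I 2 I = 4 I^{2}$)
$L{\left(m{\left(-4,-3 \right)} \right)} - 3016 = 4 \left(\left(-4\right) \left(-3\right)\right)^{2} - 3016 = 4 \cdot 12^{2} - 3016 = 4 \cdot 144 - 3016 = 576 - 3016 = -2440$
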